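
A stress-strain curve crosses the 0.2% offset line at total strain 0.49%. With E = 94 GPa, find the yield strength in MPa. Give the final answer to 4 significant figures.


Offset strain = 0.002
Elastic strain at yield = total_strain - offset = 4.9e-03 - 0.002 = 2.9e-03
sigma_y = E * elastic_strain = 94000 * 2.9e-03
sigma_y = 272.6 MPa


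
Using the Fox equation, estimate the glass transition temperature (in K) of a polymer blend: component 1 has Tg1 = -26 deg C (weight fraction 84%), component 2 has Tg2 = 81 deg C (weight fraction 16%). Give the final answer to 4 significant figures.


1/Tg = w1/Tg1 + w2/Tg2 (in Kelvin)
Tg1 = 247.15 K, Tg2 = 354.15 K
1/Tg = 0.84/247.15 + 0.16/354.15
Tg = 259.7 K


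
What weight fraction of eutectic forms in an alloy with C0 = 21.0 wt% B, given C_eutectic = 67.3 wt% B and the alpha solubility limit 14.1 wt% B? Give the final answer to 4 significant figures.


f_primary = (C_e - C0) / (C_e - C_alpha_max)
f_primary = (67.3 - 21.0) / (67.3 - 14.1)
f_primary = 0.870301
f_eutectic = 1 - 0.870301 = 0.1297


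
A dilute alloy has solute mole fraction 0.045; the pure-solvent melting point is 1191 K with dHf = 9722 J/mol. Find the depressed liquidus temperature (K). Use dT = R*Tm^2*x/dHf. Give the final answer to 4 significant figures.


dT = R*Tm^2*x / dHf
dT = 8.314 * 1191^2 * 0.045 / 9722
dT = 54.5872 K
T_new = 1191 - 54.5872 = 1136 K


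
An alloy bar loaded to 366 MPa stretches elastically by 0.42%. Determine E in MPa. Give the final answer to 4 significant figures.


E = sigma / epsilon
epsilon = 0.42% = 4.2e-03
E = 366 / 4.2e-03
E = 87140 MPa


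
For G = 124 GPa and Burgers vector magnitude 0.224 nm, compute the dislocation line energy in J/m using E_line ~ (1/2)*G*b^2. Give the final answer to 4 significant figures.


E = G*b^2/2
b = 0.224 nm = 2.24e-10 m
G = 124 GPa = 1.24e+11 Pa
E = 0.5 * 1.24e+11 * (2.24e-10)^2
E = 3.111e-09 J/m


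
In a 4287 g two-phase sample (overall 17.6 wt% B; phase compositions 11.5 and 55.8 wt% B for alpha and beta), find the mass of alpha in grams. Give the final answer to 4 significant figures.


f_alpha = (C_beta - C0) / (C_beta - C_alpha)
f_alpha = (55.8 - 17.6) / (55.8 - 11.5) = 0.862302
m_alpha = f_alpha * m_total = 0.862302 * 4287 = 3697 g


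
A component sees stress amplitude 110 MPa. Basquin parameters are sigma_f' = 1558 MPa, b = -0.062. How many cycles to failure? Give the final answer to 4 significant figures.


sigma_a = sigma_f' * (2*Nf)^b
2*Nf = (sigma_a / sigma_f')^(1/b)
2*Nf = (110 / 1558)^(1/-0.062)
2*Nf = 3.69262e+18
Nf = 1.846e+18 cycles


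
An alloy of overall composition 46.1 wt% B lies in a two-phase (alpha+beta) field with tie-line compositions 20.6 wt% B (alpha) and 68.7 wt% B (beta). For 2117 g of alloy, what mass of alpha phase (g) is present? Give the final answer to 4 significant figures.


f_alpha = (C_beta - C0) / (C_beta - C_alpha)
f_alpha = (68.7 - 46.1) / (68.7 - 20.6) = 0.469854
m_alpha = f_alpha * m_total = 0.469854 * 2117 = 994.7 g


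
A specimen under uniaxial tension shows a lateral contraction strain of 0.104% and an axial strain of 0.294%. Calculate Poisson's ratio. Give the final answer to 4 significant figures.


nu = -epsilon_lat / epsilon_axial
Lateral strain is contraction (negative), so using magnitudes:
nu = 0.104 / 0.294
nu = 0.3537


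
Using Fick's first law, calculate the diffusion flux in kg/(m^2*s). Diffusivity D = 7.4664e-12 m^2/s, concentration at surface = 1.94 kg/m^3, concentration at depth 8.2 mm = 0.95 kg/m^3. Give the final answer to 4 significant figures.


J = -D * (dC/dx) = D * (C1 - C2) / dx
J = 7.4664e-12 * (1.94 - 0.95) / 8.2e-03
J = 9.014e-10 kg/(m^2*s)


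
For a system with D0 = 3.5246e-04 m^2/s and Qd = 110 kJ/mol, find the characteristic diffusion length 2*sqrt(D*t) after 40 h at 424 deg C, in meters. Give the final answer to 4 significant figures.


Step 1: D = D0 * exp(-Qd/(R*T))
T = 697.15 K
D = 3.5246e-04 * exp(-110e3 / (8.314 * 697.15)) = 2.01816e-12 m^2/s
Step 2: L = 2*sqrt(D*t)
t = 40 h = 144000 s
L = 2*sqrt(2.01816e-12 * 144000) = 1.078e-03 m


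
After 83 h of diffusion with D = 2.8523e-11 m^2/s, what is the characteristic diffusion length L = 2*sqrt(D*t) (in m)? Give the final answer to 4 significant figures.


t = 83 hr = 298800 s
Diffusion length = 2*sqrt(D*t)
= 2*sqrt(2.8523e-11 * 298800)
= 5.839e-03 m


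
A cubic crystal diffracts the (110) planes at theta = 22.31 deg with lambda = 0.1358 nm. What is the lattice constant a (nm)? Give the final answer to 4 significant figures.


d = lambda / (2*sin(theta))
d = 0.1358 / (2*sin(22.31 deg))
d = 0.178864 nm
a = d * sqrt(h^2+k^2+l^2) = 0.178864 * sqrt(2)
a = 0.253 nm


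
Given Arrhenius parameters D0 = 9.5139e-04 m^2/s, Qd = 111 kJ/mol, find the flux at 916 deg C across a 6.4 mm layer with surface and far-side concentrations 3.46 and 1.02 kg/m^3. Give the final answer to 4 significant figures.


Step 1: D = D0 * exp(-Qd/(R*T))
T = 916 + 273.15 = 1189.15 K
D = 9.5139e-04 * exp(-111e3 / (8.314 * 1189.15)) = 1.26588e-08 m^2/s
Step 2: J = D * (C1 - C2) / dx
J = 1.26588e-08 * (3.46 - 1.02) / 6.4e-03
J = 4.826e-06 kg/(m^2*s)


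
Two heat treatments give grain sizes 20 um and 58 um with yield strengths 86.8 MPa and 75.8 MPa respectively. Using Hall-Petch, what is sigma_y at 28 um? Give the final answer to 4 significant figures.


sigma_y = sigma0 + k / sqrt(d)
1/sqrt(d1) = 1/sqrt(2e-05) = 223.607;  1/sqrt(d2) = 131.306
k = (sigma1 - sigma2) / (1/sqrt(d1) - 1/sqrt(d2)) = (86.8 - 75.8) / (223.607 - 131.306) = 0.119176 MPa*m^0.5
sigma0 = sigma1 - k/sqrt(d1) = 86.8 - 0.119176*223.607 = 60.1514 MPa
sigma_y(d3) = 60.1514 + 0.119176 / sqrt(2.8e-05) = 82.67 MPa


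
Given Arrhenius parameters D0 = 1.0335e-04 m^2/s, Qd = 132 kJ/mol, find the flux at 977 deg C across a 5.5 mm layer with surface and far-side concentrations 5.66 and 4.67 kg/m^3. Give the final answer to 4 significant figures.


Step 1: D = D0 * exp(-Qd/(R*T))
T = 977 + 273.15 = 1250.15 K
D = 1.0335e-04 * exp(-132e3 / (8.314 * 1250.15)) = 3.15352e-10 m^2/s
Step 2: J = D * (C1 - C2) / dx
J = 3.15352e-10 * (5.66 - 4.67) / 5.5e-03
J = 5.676e-08 kg/(m^2*s)


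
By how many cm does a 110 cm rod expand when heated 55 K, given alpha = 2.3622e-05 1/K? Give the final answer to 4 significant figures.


dL = L0 * alpha * dT
dL = 110 * 2.3622e-05 * 55
dL = 0.1429 cm


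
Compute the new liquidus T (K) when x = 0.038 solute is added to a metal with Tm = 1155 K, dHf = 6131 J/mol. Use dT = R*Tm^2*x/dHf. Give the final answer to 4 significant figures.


dT = R*Tm^2*x / dHf
dT = 8.314 * 1155^2 * 0.038 / 6131
dT = 68.7426 K
T_new = 1155 - 68.7426 = 1086 K


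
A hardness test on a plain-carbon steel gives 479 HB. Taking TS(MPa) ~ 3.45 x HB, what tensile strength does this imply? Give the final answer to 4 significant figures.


TS (MPa) = 3.45 * HB
TS = 3.45 * 479
TS = 1653 MPa


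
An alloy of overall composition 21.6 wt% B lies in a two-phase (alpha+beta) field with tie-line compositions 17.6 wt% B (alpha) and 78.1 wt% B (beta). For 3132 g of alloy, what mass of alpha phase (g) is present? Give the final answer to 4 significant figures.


f_alpha = (C_beta - C0) / (C_beta - C_alpha)
f_alpha = (78.1 - 21.6) / (78.1 - 17.6) = 0.933884
m_alpha = f_alpha * m_total = 0.933884 * 3132 = 2925 g


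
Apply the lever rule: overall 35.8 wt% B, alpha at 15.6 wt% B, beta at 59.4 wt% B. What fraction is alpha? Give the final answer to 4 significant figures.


f_alpha = (C_beta - C0) / (C_beta - C_alpha)
f_alpha = (59.4 - 35.8) / (59.4 - 15.6)
f_alpha = 0.5388


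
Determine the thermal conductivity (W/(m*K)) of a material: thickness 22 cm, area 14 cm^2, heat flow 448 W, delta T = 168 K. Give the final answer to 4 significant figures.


k = Q*L / (A*dT)
L = 0.22 m, A = 1.4e-03 m^2
k = 448 * 0.22 / (1.4e-03 * 168)
k = 419 W/(m*K)


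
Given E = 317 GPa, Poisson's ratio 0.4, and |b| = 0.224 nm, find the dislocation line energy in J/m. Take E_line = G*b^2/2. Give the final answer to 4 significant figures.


Step 1: G = E / (2*(1+nu))
G = 317 / (2*(1+0.4)) = 113.214 GPa = 1.13214e+11 Pa
Step 2: E_line = G*b^2/2
b = 0.224 nm = 2.24e-10 m
E_line = 0.5 * 1.13214e+11 * (2.24e-10)^2 = 2.84e-09 J/m


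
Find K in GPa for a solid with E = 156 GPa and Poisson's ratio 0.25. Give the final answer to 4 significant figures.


K = E / (3*(1-2*nu))
K = 156 / (3*(1-2*0.25))
K = 104 GPa


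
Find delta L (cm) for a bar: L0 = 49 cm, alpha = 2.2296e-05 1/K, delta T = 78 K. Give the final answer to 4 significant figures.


dL = L0 * alpha * dT
dL = 49 * 2.2296e-05 * 78
dL = 0.08522 cm


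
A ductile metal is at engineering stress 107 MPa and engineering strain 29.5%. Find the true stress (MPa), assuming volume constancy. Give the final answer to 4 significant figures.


sigma_true = sigma_eng * (1 + epsilon_eng)
sigma_true = 107 * (1 + 0.295)
sigma_true = 138.6 MPa


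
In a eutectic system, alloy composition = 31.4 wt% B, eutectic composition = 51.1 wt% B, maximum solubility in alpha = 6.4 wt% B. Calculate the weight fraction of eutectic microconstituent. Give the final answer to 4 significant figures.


f_primary = (C_e - C0) / (C_e - C_alpha_max)
f_primary = (51.1 - 31.4) / (51.1 - 6.4)
f_primary = 0.440716
f_eutectic = 1 - 0.440716 = 0.5593


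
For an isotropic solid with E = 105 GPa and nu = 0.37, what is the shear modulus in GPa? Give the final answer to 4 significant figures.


G = E / (2*(1+nu))
G = 105 / (2*(1+0.37))
G = 38.32 GPa


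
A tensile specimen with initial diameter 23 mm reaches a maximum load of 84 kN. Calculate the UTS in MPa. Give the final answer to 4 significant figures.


A0 = pi*(d/2)^2 = pi*(23/2)^2 = 415.476 mm^2
UTS = F_max / A0 = 84*1000 / 415.476
UTS = 202.2 MPa


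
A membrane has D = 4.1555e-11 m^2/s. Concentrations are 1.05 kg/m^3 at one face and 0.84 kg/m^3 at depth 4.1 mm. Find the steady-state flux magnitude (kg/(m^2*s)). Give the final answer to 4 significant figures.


J = -D * (dC/dx) = D * (C1 - C2) / dx
J = 4.1555e-11 * (1.05 - 0.84) / 4.1e-03
J = 2.128e-09 kg/(m^2*s)


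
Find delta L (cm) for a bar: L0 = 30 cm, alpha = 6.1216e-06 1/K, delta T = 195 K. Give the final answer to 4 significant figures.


dL = L0 * alpha * dT
dL = 30 * 6.1216e-06 * 195
dL = 0.03581 cm


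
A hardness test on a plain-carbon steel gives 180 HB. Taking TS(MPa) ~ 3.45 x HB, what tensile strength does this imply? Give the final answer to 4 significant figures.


TS (MPa) = 3.45 * HB
TS = 3.45 * 180
TS = 621 MPa


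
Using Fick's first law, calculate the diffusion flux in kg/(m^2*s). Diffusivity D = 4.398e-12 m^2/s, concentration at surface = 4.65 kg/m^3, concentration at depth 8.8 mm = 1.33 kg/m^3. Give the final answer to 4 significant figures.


J = -D * (dC/dx) = D * (C1 - C2) / dx
J = 4.398e-12 * (4.65 - 1.33) / 8.8e-03
J = 1.659e-09 kg/(m^2*s)


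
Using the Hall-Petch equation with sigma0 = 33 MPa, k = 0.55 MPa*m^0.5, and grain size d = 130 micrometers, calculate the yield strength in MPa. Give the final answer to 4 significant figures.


sigma_y = sigma0 + k / sqrt(d)
d = 130 um = 1.3e-04 m
sigma_y = 33 + 0.55 / sqrt(1.3e-04)
sigma_y = 81.24 MPa


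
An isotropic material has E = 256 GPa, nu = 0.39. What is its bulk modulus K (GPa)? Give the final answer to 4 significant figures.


K = E / (3*(1-2*nu))
K = 256 / (3*(1-2*0.39))
K = 387.9 GPa


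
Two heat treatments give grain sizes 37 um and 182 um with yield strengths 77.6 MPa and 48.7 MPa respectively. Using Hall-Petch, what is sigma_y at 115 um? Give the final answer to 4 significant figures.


sigma_y = sigma0 + k / sqrt(d)
1/sqrt(d1) = 1/sqrt(3.7e-05) = 164.399;  1/sqrt(d2) = 74.1249
k = (sigma1 - sigma2) / (1/sqrt(d1) - 1/sqrt(d2)) = (77.6 - 48.7) / (164.399 - 74.1249) = 0.320136 MPa*m^0.5
sigma0 = sigma1 - k/sqrt(d1) = 77.6 - 0.320136*164.399 = 24.9699 MPa
sigma_y(d3) = 24.9699 + 0.320136 / sqrt(1.15e-04) = 54.82 MPa


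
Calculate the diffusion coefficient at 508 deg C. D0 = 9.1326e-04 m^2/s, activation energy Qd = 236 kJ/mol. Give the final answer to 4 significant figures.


D = D0 * exp(-Qd / (R*T))
T = 781.15 K
D = 9.1326e-04 * exp(-236e3 / (8.314 * 781.15))
D = 1.51e-19 m^2/s


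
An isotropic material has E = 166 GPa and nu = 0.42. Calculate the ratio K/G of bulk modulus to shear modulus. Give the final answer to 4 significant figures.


G = E / (2*(1+nu))
G = 166 / (2*(1+0.42)) = 58.4507 GPa
K = E / (3*(1-2*nu))
K = 166 / (3*(1-2*0.42)) = 345.833 GPa
K/G = 345.833 / 58.4507 = 5.917


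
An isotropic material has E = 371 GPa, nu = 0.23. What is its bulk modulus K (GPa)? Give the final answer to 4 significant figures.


K = E / (3*(1-2*nu))
K = 371 / (3*(1-2*0.23))
K = 229 GPa


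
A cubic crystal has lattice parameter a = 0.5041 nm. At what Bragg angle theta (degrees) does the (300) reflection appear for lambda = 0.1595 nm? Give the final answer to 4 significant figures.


d = a / sqrt(h^2+k^2+l^2)
d = 0.5041 / sqrt(9) = 0.168033 nm
lambda = 2*d*sin(theta)  =>  sin(theta) = lambda / (2*d)
sin(theta) = 0.1595 / (2 * 0.168033) = 0.474608
theta = 28.33 deg


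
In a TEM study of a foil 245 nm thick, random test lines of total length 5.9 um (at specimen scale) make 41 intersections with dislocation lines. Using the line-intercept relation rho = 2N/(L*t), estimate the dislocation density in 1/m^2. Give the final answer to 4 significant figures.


rho = 2N / (L * t)
L = 5.9 um = 5.9e-06 m, t = 245 nm = 2.45e-07 m
rho = 2 * 41 / (5.9e-06 * 2.45e-07)
rho = 5.673e+13 1/m^2


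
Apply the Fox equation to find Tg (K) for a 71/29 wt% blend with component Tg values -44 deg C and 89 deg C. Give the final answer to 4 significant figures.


1/Tg = w1/Tg1 + w2/Tg2 (in Kelvin)
Tg1 = 229.15 K, Tg2 = 362.15 K
1/Tg = 0.71/229.15 + 0.29/362.15
Tg = 256.5 K


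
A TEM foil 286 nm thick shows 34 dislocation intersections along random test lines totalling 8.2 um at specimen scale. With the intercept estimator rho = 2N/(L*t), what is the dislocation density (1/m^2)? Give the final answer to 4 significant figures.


rho = 2N / (L * t)
L = 8.2 um = 8.2e-06 m, t = 286 nm = 2.86e-07 m
rho = 2 * 34 / (8.2e-06 * 2.86e-07)
rho = 2.9e+13 1/m^2


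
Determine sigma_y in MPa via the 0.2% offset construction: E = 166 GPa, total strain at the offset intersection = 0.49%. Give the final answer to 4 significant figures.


Offset strain = 0.002
Elastic strain at yield = total_strain - offset = 4.9e-03 - 0.002 = 2.9e-03
sigma_y = E * elastic_strain = 166000 * 2.9e-03
sigma_y = 481.4 MPa


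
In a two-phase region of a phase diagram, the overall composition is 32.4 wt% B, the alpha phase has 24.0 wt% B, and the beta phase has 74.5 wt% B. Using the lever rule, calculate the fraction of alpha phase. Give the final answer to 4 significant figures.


f_alpha = (C_beta - C0) / (C_beta - C_alpha)
f_alpha = (74.5 - 32.4) / (74.5 - 24.0)
f_alpha = 0.8337


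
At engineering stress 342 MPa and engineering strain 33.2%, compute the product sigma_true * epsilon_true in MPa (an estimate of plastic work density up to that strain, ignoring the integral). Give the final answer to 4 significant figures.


sigma_true = sigma_eng * (1 + epsilon_eng)
sigma_true = 342 * (1 + 0.332) = 455.544 MPa
epsilon_true = ln(1 + epsilon_eng)
epsilon_true = ln(1 + 0.332) = 0.286682
sigma_true * epsilon_true = 455.544 * 0.286682 = 130.6 MPa


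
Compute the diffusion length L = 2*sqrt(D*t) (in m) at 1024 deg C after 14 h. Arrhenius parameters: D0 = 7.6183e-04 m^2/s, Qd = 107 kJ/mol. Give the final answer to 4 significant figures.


Step 1: D = D0 * exp(-Qd/(R*T))
T = 1297.15 K
D = 7.6183e-04 * exp(-107e3 / (8.314 * 1297.15)) = 3.74062e-08 m^2/s
Step 2: L = 2*sqrt(D*t)
t = 14 h = 50400 s
L = 2*sqrt(3.74062e-08 * 50400) = 0.08684 m


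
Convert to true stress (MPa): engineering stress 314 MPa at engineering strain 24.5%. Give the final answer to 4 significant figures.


sigma_true = sigma_eng * (1 + epsilon_eng)
sigma_true = 314 * (1 + 0.245)
sigma_true = 390.9 MPa


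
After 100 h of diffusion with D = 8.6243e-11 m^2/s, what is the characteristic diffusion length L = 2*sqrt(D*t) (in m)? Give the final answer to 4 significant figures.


t = 100 hr = 360000 s
Diffusion length = 2*sqrt(D*t)
= 2*sqrt(8.6243e-11 * 360000)
= 0.01114 m


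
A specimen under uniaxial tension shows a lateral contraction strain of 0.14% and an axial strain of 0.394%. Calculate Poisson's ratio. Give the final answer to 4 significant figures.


nu = -epsilon_lat / epsilon_axial
Lateral strain is contraction (negative), so using magnitudes:
nu = 0.14 / 0.394
nu = 0.3553


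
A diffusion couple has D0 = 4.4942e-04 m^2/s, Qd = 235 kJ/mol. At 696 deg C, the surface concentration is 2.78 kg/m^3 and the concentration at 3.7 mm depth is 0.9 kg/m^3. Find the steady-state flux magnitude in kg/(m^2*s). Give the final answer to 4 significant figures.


Step 1: D = D0 * exp(-Qd/(R*T))
T = 696 + 273.15 = 969.15 K
D = 4.4942e-04 * exp(-235e3 / (8.314 * 969.15)) = 9.68974e-17 m^2/s
Step 2: J = D * (C1 - C2) / dx
J = 9.68974e-17 * (2.78 - 0.9) / 3.7e-03
J = 4.923e-14 kg/(m^2*s)


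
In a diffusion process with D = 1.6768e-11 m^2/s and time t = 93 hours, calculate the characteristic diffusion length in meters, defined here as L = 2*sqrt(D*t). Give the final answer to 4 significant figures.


t = 93 hr = 334800 s
Diffusion length = 2*sqrt(D*t)
= 2*sqrt(1.6768e-11 * 334800)
= 4.739e-03 m


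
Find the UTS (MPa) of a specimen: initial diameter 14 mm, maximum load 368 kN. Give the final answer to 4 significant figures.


A0 = pi*(d/2)^2 = pi*(14/2)^2 = 153.938 mm^2
UTS = F_max / A0 = 368*1000 / 153.938
UTS = 2391 MPa


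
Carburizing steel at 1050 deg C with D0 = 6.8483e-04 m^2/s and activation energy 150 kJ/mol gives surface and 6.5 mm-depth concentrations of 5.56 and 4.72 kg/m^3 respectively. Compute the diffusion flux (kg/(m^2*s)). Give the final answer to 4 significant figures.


Step 1: D = D0 * exp(-Qd/(R*T))
T = 1050 + 273.15 = 1323.15 K
D = 6.8483e-04 * exp(-150e3 / (8.314 * 1323.15)) = 8.19871e-10 m^2/s
Step 2: J = D * (C1 - C2) / dx
J = 8.19871e-10 * (5.56 - 4.72) / 6.5e-03
J = 1.06e-07 kg/(m^2*s)


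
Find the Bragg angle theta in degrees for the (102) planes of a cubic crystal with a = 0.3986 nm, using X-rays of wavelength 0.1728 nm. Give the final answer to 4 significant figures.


d = a / sqrt(h^2+k^2+l^2)
d = 0.3986 / sqrt(5) = 0.178259 nm
lambda = 2*d*sin(theta)  =>  sin(theta) = lambda / (2*d)
sin(theta) = 0.1728 / (2 * 0.178259) = 0.484687
theta = 28.99 deg


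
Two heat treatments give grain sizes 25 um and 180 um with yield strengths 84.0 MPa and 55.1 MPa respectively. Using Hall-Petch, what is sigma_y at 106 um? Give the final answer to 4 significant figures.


sigma_y = sigma0 + k / sqrt(d)
1/sqrt(d1) = 1/sqrt(2.5e-05) = 200;  1/sqrt(d2) = 74.5356
k = (sigma1 - sigma2) / (1/sqrt(d1) - 1/sqrt(d2)) = (84.0 - 55.1) / (200 - 74.5356) = 0.230344 MPa*m^0.5
sigma0 = sigma1 - k/sqrt(d1) = 84.0 - 0.230344*200 = 37.9312 MPa
sigma_y(d3) = 37.9312 + 0.230344 / sqrt(1.06e-04) = 60.3 MPa


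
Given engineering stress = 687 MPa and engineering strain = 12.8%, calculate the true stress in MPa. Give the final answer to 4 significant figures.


sigma_true = sigma_eng * (1 + epsilon_eng)
sigma_true = 687 * (1 + 0.128)
sigma_true = 774.9 MPa


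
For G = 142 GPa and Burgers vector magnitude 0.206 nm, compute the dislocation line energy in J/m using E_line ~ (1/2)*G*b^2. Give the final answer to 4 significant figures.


E = G*b^2/2
b = 0.206 nm = 2.06e-10 m
G = 142 GPa = 1.42e+11 Pa
E = 0.5 * 1.42e+11 * (2.06e-10)^2
E = 3.013e-09 J/m


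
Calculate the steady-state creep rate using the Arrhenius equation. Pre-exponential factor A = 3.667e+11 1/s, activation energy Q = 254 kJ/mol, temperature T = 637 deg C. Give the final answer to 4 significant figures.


rate = A * exp(-Q / (R*T))
T = 637 + 273.15 = 910.15 K
rate = 3.667e+11 * exp(-254e3 / (8.314 * 910.15))
rate = 9.692e-04 1/s


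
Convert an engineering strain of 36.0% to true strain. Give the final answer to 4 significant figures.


epsilon_true = ln(1 + epsilon_eng)
epsilon_true = ln(1 + 0.36)
epsilon_true = 0.3075


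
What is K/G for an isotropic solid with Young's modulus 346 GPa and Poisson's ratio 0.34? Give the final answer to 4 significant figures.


G = E / (2*(1+nu))
G = 346 / (2*(1+0.34)) = 129.104 GPa
K = E / (3*(1-2*nu))
K = 346 / (3*(1-2*0.34)) = 360.417 GPa
K/G = 360.417 / 129.104 = 2.792


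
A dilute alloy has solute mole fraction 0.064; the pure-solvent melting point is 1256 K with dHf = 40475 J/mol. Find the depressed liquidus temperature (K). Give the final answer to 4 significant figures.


dT = R*Tm^2*x / dHf
dT = 8.314 * 1256^2 * 0.064 / 40475
dT = 20.7387 K
T_new = 1256 - 20.7387 = 1235 K


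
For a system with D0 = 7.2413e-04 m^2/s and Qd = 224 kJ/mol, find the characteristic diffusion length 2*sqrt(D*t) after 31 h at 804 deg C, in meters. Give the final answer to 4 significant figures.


Step 1: D = D0 * exp(-Qd/(R*T))
T = 1077.15 K
D = 7.2413e-04 * exp(-224e3 / (8.314 * 1077.15)) = 9.92906e-15 m^2/s
Step 2: L = 2*sqrt(D*t)
t = 31 h = 111600 s
L = 2*sqrt(9.92906e-15 * 111600) = 6.658e-05 m


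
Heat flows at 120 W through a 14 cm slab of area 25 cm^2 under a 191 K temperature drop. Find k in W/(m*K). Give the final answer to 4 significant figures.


k = Q*L / (A*dT)
L = 0.14 m, A = 2.5e-03 m^2
k = 120 * 0.14 / (2.5e-03 * 191)
k = 35.18 W/(m*K)


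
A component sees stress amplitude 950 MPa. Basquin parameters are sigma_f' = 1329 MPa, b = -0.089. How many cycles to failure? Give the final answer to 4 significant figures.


sigma_a = sigma_f' * (2*Nf)^b
2*Nf = (sigma_a / sigma_f')^(1/b)
2*Nf = (950 / 1329)^(1/-0.089)
2*Nf = 43.4728
Nf = 21.74 cycles


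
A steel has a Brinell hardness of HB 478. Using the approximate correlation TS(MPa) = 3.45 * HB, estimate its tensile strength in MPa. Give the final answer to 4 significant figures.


TS (MPa) = 3.45 * HB
TS = 3.45 * 478
TS = 1649 MPa


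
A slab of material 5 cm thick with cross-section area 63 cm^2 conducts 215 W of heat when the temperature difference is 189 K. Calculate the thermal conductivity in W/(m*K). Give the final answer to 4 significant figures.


k = Q*L / (A*dT)
L = 0.05 m, A = 6.3e-03 m^2
k = 215 * 0.05 / (6.3e-03 * 189)
k = 9.028 W/(m*K)


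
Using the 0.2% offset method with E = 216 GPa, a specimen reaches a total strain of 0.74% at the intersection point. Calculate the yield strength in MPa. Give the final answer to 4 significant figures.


Offset strain = 0.002
Elastic strain at yield = total_strain - offset = 7.4e-03 - 0.002 = 5.4e-03
sigma_y = E * elastic_strain = 216000 * 5.4e-03
sigma_y = 1166 MPa


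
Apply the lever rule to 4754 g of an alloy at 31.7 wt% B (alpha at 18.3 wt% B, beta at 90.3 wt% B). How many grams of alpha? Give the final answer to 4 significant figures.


f_alpha = (C_beta - C0) / (C_beta - C_alpha)
f_alpha = (90.3 - 31.7) / (90.3 - 18.3) = 0.813889
m_alpha = f_alpha * m_total = 0.813889 * 4754 = 3869 g


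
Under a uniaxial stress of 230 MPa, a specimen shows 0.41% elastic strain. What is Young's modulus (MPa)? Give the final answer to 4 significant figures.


E = sigma / epsilon
epsilon = 0.41% = 4.1e-03
E = 230 / 4.1e-03
E = 56100 MPa


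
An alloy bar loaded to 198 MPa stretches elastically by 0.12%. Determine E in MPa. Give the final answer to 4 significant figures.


E = sigma / epsilon
epsilon = 0.12% = 1.2e-03
E = 198 / 1.2e-03
E = 165000 MPa


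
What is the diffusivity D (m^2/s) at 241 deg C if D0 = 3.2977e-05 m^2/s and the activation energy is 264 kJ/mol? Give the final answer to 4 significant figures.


D = D0 * exp(-Qd / (R*T))
T = 514.15 K
D = 3.2977e-05 * exp(-264e3 / (8.314 * 514.15))
D = 4.97e-32 m^2/s


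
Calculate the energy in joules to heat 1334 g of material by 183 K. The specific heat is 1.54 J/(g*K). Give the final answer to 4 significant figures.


Q = m * cp * dT
Q = 1334 * 1.54 * 183
Q = 375900 J


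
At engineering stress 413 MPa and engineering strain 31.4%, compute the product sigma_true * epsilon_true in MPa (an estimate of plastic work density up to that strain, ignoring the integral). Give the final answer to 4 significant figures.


sigma_true = sigma_eng * (1 + epsilon_eng)
sigma_true = 413 * (1 + 0.314) = 542.682 MPa
epsilon_true = ln(1 + epsilon_eng)
epsilon_true = ln(1 + 0.314) = 0.273076
sigma_true * epsilon_true = 542.682 * 0.273076 = 148.2 MPa


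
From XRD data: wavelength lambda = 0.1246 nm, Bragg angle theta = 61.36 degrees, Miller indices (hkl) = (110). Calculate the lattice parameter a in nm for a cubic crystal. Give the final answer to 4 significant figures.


d = lambda / (2*sin(theta))
d = 0.1246 / (2*sin(61.36 deg))
d = 0.0709851 nm
a = d * sqrt(h^2+k^2+l^2) = 0.0709851 * sqrt(2)
a = 0.1004 nm


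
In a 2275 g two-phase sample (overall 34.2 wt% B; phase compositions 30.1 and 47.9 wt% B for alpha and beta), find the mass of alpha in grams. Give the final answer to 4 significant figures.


f_alpha = (C_beta - C0) / (C_beta - C_alpha)
f_alpha = (47.9 - 34.2) / (47.9 - 30.1) = 0.769663
m_alpha = f_alpha * m_total = 0.769663 * 2275 = 1751 g


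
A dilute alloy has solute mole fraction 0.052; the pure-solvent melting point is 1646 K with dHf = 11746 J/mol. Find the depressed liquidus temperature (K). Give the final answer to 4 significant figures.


dT = R*Tm^2*x / dHf
dT = 8.314 * 1646^2 * 0.052 / 11746
dT = 99.7202 K
T_new = 1646 - 99.7202 = 1546 K


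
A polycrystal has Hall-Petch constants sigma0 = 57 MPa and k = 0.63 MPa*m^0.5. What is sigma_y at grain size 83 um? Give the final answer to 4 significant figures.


sigma_y = sigma0 + k / sqrt(d)
d = 83 um = 8.3e-05 m
sigma_y = 57 + 0.63 / sqrt(8.3e-05)
sigma_y = 126.2 MPa


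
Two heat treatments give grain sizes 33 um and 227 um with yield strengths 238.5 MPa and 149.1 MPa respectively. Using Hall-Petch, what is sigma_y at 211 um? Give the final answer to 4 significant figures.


sigma_y = sigma0 + k / sqrt(d)
1/sqrt(d1) = 1/sqrt(3.3e-05) = 174.078;  1/sqrt(d2) = 66.3723
k = (sigma1 - sigma2) / (1/sqrt(d1) - 1/sqrt(d2)) = (238.5 - 149.1) / (174.078 - 66.3723) = 0.830043 MPa*m^0.5
sigma0 = sigma1 - k/sqrt(d1) = 238.5 - 0.830043*174.078 = 94.0081 MPa
sigma_y(d3) = 94.0081 + 0.830043 / sqrt(2.11e-04) = 151.2 MPa


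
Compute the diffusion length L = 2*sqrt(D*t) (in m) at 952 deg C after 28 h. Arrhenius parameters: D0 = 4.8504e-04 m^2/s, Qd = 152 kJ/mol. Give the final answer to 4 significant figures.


Step 1: D = D0 * exp(-Qd/(R*T))
T = 1225.15 K
D = 4.8504e-04 * exp(-152e3 / (8.314 * 1225.15)) = 1.60316e-10 m^2/s
Step 2: L = 2*sqrt(D*t)
t = 28 h = 100800 s
L = 2*sqrt(1.60316e-10 * 100800) = 8.04e-03 m


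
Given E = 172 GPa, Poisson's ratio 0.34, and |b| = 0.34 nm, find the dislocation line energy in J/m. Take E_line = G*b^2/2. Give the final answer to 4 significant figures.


Step 1: G = E / (2*(1+nu))
G = 172 / (2*(1+0.34)) = 64.1791 GPa = 6.41791e+10 Pa
Step 2: E_line = G*b^2/2
b = 0.34 nm = 3.4e-10 m
E_line = 0.5 * 6.41791e+10 * (3.4e-10)^2 = 3.71e-09 J/m


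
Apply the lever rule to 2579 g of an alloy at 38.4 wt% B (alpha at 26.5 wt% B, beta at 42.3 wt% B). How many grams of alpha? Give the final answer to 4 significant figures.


f_alpha = (C_beta - C0) / (C_beta - C_alpha)
f_alpha = (42.3 - 38.4) / (42.3 - 26.5) = 0.246835
m_alpha = f_alpha * m_total = 0.246835 * 2579 = 636.6 g


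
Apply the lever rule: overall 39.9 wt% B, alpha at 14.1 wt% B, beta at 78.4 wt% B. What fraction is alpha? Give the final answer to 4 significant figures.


f_alpha = (C_beta - C0) / (C_beta - C_alpha)
f_alpha = (78.4 - 39.9) / (78.4 - 14.1)
f_alpha = 0.5988


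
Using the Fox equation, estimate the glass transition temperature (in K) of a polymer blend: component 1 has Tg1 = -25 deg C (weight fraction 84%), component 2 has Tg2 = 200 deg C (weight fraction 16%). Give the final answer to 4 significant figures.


1/Tg = w1/Tg1 + w2/Tg2 (in Kelvin)
Tg1 = 248.15 K, Tg2 = 473.15 K
1/Tg = 0.84/248.15 + 0.16/473.15
Tg = 268.6 K


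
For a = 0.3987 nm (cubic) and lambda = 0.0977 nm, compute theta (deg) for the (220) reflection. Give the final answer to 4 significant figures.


d = a / sqrt(h^2+k^2+l^2)
d = 0.3987 / sqrt(8) = 0.140962 nm
lambda = 2*d*sin(theta)  =>  sin(theta) = lambda / (2*d)
sin(theta) = 0.0977 / (2 * 0.140962) = 0.346548
theta = 20.28 deg


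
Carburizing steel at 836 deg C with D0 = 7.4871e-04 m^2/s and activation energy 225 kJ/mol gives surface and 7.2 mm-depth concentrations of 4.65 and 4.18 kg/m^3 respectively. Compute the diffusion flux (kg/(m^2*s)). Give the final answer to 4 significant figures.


Step 1: D = D0 * exp(-Qd/(R*T))
T = 836 + 273.15 = 1109.15 K
D = 7.4871e-04 * exp(-225e3 / (8.314 * 1109.15)) = 1.89546e-14 m^2/s
Step 2: J = D * (C1 - C2) / dx
J = 1.89546e-14 * (4.65 - 4.18) / 7.2e-03
J = 1.237e-12 kg/(m^2*s)


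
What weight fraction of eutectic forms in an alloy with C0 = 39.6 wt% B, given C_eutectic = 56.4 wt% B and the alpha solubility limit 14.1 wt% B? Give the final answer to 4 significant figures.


f_primary = (C_e - C0) / (C_e - C_alpha_max)
f_primary = (56.4 - 39.6) / (56.4 - 14.1)
f_primary = 0.397163
f_eutectic = 1 - 0.397163 = 0.6028


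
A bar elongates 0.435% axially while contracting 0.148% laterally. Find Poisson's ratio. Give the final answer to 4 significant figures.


nu = -epsilon_lat / epsilon_axial
Lateral strain is contraction (negative), so using magnitudes:
nu = 0.148 / 0.435
nu = 0.3402


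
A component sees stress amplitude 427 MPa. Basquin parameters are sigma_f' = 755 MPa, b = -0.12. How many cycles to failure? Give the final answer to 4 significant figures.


sigma_a = sigma_f' * (2*Nf)^b
2*Nf = (sigma_a / sigma_f')^(1/b)
2*Nf = (427 / 755)^(1/-0.12)
2*Nf = 115.52
Nf = 57.76 cycles


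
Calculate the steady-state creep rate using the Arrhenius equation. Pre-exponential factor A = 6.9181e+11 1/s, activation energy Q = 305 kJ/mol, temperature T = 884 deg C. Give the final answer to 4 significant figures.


rate = A * exp(-Q / (R*T))
T = 884 + 273.15 = 1157.15 K
rate = 6.9181e+11 * exp(-305e3 / (8.314 * 1157.15))
rate = 0.01179 1/s


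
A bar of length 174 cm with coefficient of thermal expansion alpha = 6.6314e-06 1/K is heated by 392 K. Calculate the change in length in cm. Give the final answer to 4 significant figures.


dL = L0 * alpha * dT
dL = 174 * 6.6314e-06 * 392
dL = 0.4523 cm


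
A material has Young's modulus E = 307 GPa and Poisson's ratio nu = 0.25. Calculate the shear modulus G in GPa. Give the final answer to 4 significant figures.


G = E / (2*(1+nu))
G = 307 / (2*(1+0.25))
G = 122.8 GPa


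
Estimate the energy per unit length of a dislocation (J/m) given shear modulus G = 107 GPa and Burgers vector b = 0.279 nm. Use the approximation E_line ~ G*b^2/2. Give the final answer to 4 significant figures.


E = G*b^2/2
b = 0.279 nm = 2.79e-10 m
G = 107 GPa = 1.07e+11 Pa
E = 0.5 * 1.07e+11 * (2.79e-10)^2
E = 4.164e-09 J/m


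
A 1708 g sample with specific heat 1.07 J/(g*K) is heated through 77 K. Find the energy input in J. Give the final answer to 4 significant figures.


Q = m * cp * dT
Q = 1708 * 1.07 * 77
Q = 140700 J


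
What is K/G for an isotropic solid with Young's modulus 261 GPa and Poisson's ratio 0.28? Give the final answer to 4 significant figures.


G = E / (2*(1+nu))
G = 261 / (2*(1+0.28)) = 101.953 GPa
K = E / (3*(1-2*nu))
K = 261 / (3*(1-2*0.28)) = 197.727 GPa
K/G = 197.727 / 101.953 = 1.939


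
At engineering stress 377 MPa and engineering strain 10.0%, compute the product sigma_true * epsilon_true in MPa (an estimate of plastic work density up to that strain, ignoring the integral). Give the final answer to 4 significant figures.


sigma_true = sigma_eng * (1 + epsilon_eng)
sigma_true = 377 * (1 + 0.1) = 414.7 MPa
epsilon_true = ln(1 + epsilon_eng)
epsilon_true = ln(1 + 0.1) = 0.0953102
sigma_true * epsilon_true = 414.7 * 0.0953102 = 39.53 MPa


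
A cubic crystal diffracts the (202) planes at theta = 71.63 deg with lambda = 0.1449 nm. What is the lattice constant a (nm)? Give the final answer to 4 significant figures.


d = lambda / (2*sin(theta))
d = 0.1449 / (2*sin(71.63 deg))
d = 0.0763402 nm
a = d * sqrt(h^2+k^2+l^2) = 0.0763402 * sqrt(8)
a = 0.2159 nm


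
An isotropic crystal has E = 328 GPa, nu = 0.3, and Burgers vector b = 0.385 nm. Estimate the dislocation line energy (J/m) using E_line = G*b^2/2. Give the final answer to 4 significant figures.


Step 1: G = E / (2*(1+nu))
G = 328 / (2*(1+0.3)) = 126.154 GPa = 1.26154e+11 Pa
Step 2: E_line = G*b^2/2
b = 0.385 nm = 3.85e-10 m
E_line = 0.5 * 1.26154e+11 * (3.85e-10)^2 = 9.35e-09 J/m


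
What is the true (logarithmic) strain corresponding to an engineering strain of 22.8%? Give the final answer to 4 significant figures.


epsilon_true = ln(1 + epsilon_eng)
epsilon_true = ln(1 + 0.228)
epsilon_true = 0.2054


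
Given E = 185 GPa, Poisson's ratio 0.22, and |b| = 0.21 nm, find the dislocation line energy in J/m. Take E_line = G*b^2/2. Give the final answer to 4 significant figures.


Step 1: G = E / (2*(1+nu))
G = 185 / (2*(1+0.22)) = 75.8197 GPa = 7.58197e+10 Pa
Step 2: E_line = G*b^2/2
b = 0.21 nm = 2.1e-10 m
E_line = 0.5 * 7.58197e+10 * (2.1e-10)^2 = 1.672e-09 J/m


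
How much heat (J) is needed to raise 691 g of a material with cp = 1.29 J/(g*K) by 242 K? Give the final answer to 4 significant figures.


Q = m * cp * dT
Q = 691 * 1.29 * 242
Q = 215700 J


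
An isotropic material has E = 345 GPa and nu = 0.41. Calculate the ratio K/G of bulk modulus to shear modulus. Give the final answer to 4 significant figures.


G = E / (2*(1+nu))
G = 345 / (2*(1+0.41)) = 122.34 GPa
K = E / (3*(1-2*nu))
K = 345 / (3*(1-2*0.41)) = 638.889 GPa
K/G = 638.889 / 122.34 = 5.222


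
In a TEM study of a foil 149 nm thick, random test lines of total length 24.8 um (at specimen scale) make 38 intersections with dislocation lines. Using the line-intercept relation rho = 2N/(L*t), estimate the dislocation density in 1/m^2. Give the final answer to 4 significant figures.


rho = 2N / (L * t)
L = 24.8 um = 2.48e-05 m, t = 149 nm = 1.49e-07 m
rho = 2 * 38 / (2.48e-05 * 1.49e-07)
rho = 2.057e+13 1/m^2


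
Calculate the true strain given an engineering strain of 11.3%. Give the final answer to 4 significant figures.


epsilon_true = ln(1 + epsilon_eng)
epsilon_true = ln(1 + 0.113)
epsilon_true = 0.1071


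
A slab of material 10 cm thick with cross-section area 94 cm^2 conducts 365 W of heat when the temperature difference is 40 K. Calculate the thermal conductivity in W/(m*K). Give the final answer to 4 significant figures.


k = Q*L / (A*dT)
L = 0.1 m, A = 9.4e-03 m^2
k = 365 * 0.1 / (9.4e-03 * 40)
k = 97.07 W/(m*K)


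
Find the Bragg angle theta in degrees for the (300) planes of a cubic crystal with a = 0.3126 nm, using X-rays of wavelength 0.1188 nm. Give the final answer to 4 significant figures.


d = a / sqrt(h^2+k^2+l^2)
d = 0.3126 / sqrt(9) = 0.1042 nm
lambda = 2*d*sin(theta)  =>  sin(theta) = lambda / (2*d)
sin(theta) = 0.1188 / (2 * 0.1042) = 0.570058
theta = 34.75 deg


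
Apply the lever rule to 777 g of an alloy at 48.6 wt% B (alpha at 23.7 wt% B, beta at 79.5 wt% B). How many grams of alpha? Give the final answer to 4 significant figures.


f_alpha = (C_beta - C0) / (C_beta - C_alpha)
f_alpha = (79.5 - 48.6) / (79.5 - 23.7) = 0.553763
m_alpha = f_alpha * m_total = 0.553763 * 777 = 430.3 g


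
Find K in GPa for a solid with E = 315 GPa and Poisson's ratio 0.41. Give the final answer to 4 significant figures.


K = E / (3*(1-2*nu))
K = 315 / (3*(1-2*0.41))
K = 583.3 GPa


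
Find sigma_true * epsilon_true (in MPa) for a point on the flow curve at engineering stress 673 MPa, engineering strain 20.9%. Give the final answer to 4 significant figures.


sigma_true = sigma_eng * (1 + epsilon_eng)
sigma_true = 673 * (1 + 0.209) = 813.657 MPa
epsilon_true = ln(1 + epsilon_eng)
epsilon_true = ln(1 + 0.209) = 0.189794
sigma_true * epsilon_true = 813.657 * 0.189794 = 154.4 MPa


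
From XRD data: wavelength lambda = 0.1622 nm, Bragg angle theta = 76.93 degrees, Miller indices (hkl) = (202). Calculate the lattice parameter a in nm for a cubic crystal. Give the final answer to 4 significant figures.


d = lambda / (2*sin(theta))
d = 0.1622 / (2*sin(76.93 deg))
d = 0.0832568 nm
a = d * sqrt(h^2+k^2+l^2) = 0.0832568 * sqrt(8)
a = 0.2355 nm


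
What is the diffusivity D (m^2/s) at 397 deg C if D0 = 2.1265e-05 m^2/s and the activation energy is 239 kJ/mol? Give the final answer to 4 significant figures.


D = D0 * exp(-Qd / (R*T))
T = 670.15 K
D = 2.1265e-05 * exp(-239e3 / (8.314 * 670.15))
D = 4.991e-24 m^2/s


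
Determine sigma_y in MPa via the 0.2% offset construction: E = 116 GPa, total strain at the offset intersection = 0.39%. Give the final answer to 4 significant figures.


Offset strain = 0.002
Elastic strain at yield = total_strain - offset = 3.9e-03 - 0.002 = 1.9e-03
sigma_y = E * elastic_strain = 116000 * 1.9e-03
sigma_y = 220.4 MPa


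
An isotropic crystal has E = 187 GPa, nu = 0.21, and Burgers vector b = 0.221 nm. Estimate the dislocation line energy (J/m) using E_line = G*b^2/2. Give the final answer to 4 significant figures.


Step 1: G = E / (2*(1+nu))
G = 187 / (2*(1+0.21)) = 77.2727 GPa = 7.72727e+10 Pa
Step 2: E_line = G*b^2/2
b = 0.221 nm = 2.21e-10 m
E_line = 0.5 * 7.72727e+10 * (2.21e-10)^2 = 1.887e-09 J/m


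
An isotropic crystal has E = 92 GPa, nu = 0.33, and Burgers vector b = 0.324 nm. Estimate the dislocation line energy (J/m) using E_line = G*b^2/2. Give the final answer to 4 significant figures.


Step 1: G = E / (2*(1+nu))
G = 92 / (2*(1+0.33)) = 34.5865 GPa = 3.45865e+10 Pa
Step 2: E_line = G*b^2/2
b = 0.324 nm = 3.24e-10 m
E_line = 0.5 * 3.45865e+10 * (3.24e-10)^2 = 1.815e-09 J/m


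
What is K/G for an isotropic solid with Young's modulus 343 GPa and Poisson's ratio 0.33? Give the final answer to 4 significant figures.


G = E / (2*(1+nu))
G = 343 / (2*(1+0.33)) = 128.947 GPa
K = E / (3*(1-2*nu))
K = 343 / (3*(1-2*0.33)) = 336.275 GPa
K/G = 336.275 / 128.947 = 2.608


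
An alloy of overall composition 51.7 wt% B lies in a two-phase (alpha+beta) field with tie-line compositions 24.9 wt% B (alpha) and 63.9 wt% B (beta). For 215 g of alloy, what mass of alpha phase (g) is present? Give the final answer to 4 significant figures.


f_alpha = (C_beta - C0) / (C_beta - C_alpha)
f_alpha = (63.9 - 51.7) / (63.9 - 24.9) = 0.312821
m_alpha = f_alpha * m_total = 0.312821 * 215 = 67.26 g


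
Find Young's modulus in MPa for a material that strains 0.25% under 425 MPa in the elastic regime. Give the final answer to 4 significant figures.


E = sigma / epsilon
epsilon = 0.25% = 2.5e-03
E = 425 / 2.5e-03
E = 170000 MPa


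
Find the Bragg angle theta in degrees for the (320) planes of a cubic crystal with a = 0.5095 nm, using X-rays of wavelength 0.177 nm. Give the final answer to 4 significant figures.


d = a / sqrt(h^2+k^2+l^2)
d = 0.5095 / sqrt(13) = 0.14131 nm
lambda = 2*d*sin(theta)  =>  sin(theta) = lambda / (2*d)
sin(theta) = 0.177 / (2 * 0.14131) = 0.626283
theta = 38.78 deg


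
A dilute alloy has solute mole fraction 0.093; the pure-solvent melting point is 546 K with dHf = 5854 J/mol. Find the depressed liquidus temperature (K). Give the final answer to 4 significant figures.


dT = R*Tm^2*x / dHf
dT = 8.314 * 546^2 * 0.093 / 5854
dT = 39.3755 K
T_new = 546 - 39.3755 = 506.6 K


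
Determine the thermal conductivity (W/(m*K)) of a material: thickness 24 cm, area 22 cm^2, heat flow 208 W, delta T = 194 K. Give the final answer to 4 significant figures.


k = Q*L / (A*dT)
L = 0.24 m, A = 2.2e-03 m^2
k = 208 * 0.24 / (2.2e-03 * 194)
k = 117 W/(m*K)
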